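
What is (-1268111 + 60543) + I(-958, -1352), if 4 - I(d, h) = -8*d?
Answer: -1215228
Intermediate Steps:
I(d, h) = 4 + 8*d (I(d, h) = 4 - (-8)*d = 4 + 8*d)
(-1268111 + 60543) + I(-958, -1352) = (-1268111 + 60543) + (4 + 8*(-958)) = -1207568 + (4 - 7664) = -1207568 - 7660 = -1215228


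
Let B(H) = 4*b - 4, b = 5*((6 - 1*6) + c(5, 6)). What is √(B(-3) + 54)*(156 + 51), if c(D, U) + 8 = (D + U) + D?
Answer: 207*√210 ≈ 2999.7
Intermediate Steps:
c(D, U) = -8 + U + 2*D (c(D, U) = -8 + ((D + U) + D) = -8 + (U + 2*D) = -8 + U + 2*D)
b = 40 (b = 5*((6 - 1*6) + (-8 + 6 + 2*5)) = 5*((6 - 6) + (-8 + 6 + 10)) = 5*(0 + 8) = 5*8 = 40)
B(H) = 156 (B(H) = 4*40 - 4 = 160 - 4 = 156)
√(B(-3) + 54)*(156 + 51) = √(156 + 54)*(156 + 51) = √210*207 = 207*√210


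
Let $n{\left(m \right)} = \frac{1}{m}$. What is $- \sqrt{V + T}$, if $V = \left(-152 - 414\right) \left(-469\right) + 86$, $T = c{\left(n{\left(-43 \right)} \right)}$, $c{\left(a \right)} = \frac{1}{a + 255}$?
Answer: $- \frac{\sqrt{7980094232823}}{5482} \approx -515.31$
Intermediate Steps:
$c{\left(a \right)} = \frac{1}{255 + a}$
$T = \frac{43}{10964}$ ($T = \frac{1}{255 + \frac{1}{-43}} = \frac{1}{255 - \frac{1}{43}} = \frac{1}{\frac{10964}{43}} = \frac{43}{10964} \approx 0.0039219$)
$V = 265540$ ($V = \left(-566\right) \left(-469\right) + 86 = 265454 + 86 = 265540$)
$- \sqrt{V + T} = - \sqrt{265540 + \frac{43}{10964}} = - \sqrt{\frac{2911380603}{10964}} = - \frac{\sqrt{7980094232823}}{5482}$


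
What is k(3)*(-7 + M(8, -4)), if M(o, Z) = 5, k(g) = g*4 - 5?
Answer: -14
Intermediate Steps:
k(g) = -5 + 4*g (k(g) = 4*g - 5 = -5 + 4*g)
k(3)*(-7 + M(8, -4)) = (-5 + 4*3)*(-7 + 5) = (-5 + 12)*(-2) = 7*(-2) = -14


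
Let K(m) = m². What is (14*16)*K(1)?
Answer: 224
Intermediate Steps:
(14*16)*K(1) = (14*16)*1² = 224*1 = 224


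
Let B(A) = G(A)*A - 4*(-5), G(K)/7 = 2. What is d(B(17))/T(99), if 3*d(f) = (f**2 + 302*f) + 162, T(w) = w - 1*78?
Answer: 48214/21 ≈ 2295.9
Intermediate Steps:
G(K) = 14 (G(K) = 7*2 = 14)
B(A) = 20 + 14*A (B(A) = 14*A - 4*(-5) = 14*A + 20 = 20 + 14*A)
T(w) = -78 + w (T(w) = w - 78 = -78 + w)
d(f) = 54 + f**2/3 + 302*f/3 (d(f) = ((f**2 + 302*f) + 162)/3 = (162 + f**2 + 302*f)/3 = 54 + f**2/3 + 302*f/3)
d(B(17))/T(99) = (54 + (20 + 14*17)**2/3 + 302*(20 + 14*17)/3)/(-78 + 99) = (54 + (20 + 238)**2/3 + 302*(20 + 238)/3)/21 = (54 + (1/3)*258**2 + (302/3)*258)*(1/21) = (54 + (1/3)*66564 + 25972)*(1/21) = (54 + 22188 + 25972)*(1/21) = 48214*(1/21) = 48214/21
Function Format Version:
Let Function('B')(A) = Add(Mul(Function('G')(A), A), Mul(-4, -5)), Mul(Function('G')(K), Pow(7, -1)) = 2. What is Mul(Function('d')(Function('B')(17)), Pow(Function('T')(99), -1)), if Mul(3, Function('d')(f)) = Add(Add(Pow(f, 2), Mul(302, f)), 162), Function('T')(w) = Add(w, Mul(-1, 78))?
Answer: Rational(48214, 21) ≈ 2295.9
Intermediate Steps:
Function('G')(K) = 14 (Function('G')(K) = Mul(7, 2) = 14)
Function('B')(A) = Add(20, Mul(14, A)) (Function('B')(A) = Add(Mul(14, A), Mul(-4, -5)) = Add(Mul(14, A), 20) = Add(20, Mul(14, A)))
Function('T')(w) = Add(-78, w) (Function('T')(w) = Add(w, -78) = Add(-78, w))
Function('d')(f) = Add(54, Mul(Rational(1, 3), Pow(f, 2)), Mul(Rational(302, 3), f)) (Function('d')(f) = Mul(Rational(1, 3), Add(Add(Pow(f, 2), Mul(302, f)), 162)) = Mul(Rational(1, 3), Add(162, Pow(f, 2), Mul(302, f))) = Add(54, Mul(Rational(1, 3), Pow(f, 2)), Mul(Rational(302, 3), f)))
Mul(Function('d')(Function('B')(17)), Pow(Function('T')(99), -1)) = Mul(Add(54, Mul(Rational(1, 3), Pow(Add(20, Mul(14, 17)), 2)), Mul(Rational(302, 3), Add(20, Mul(14, 17)))), Pow(Add(-78, 99), -1)) = Mul(Add(54, Mul(Rational(1, 3), Pow(Add(20, 238), 2)), Mul(Rational(302, 3), Add(20, 238))), Pow(21, -1)) = Mul(Add(54, Mul(Rational(1, 3), Pow(258, 2)), Mul(Rational(302, 3), 258)), Rational(1, 21)) = Mul(Add(54, Mul(Rational(1, 3), 66564), 25972), Rational(1, 21)) = Mul(Add(54, 22188, 25972), Rational(1, 21)) = Mul(48214, Rational(1, 21)) = Rational(48214, 21)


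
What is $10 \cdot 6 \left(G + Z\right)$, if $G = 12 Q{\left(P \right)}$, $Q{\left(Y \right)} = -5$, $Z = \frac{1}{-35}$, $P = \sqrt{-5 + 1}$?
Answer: $- \frac{25212}{7} \approx -3601.7$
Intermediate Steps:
$P = 2 i$ ($P = \sqrt{-4} = 2 i \approx 2.0 i$)
$Z = - \frac{1}{35} \approx -0.028571$
$G = -60$ ($G = 12 \left(-5\right) = -60$)
$10 \cdot 6 \left(G + Z\right) = 10 \cdot 6 \left(-60 - \frac{1}{35}\right) = 60 \left(- \frac{2101}{35}\right) = - \frac{25212}{7}$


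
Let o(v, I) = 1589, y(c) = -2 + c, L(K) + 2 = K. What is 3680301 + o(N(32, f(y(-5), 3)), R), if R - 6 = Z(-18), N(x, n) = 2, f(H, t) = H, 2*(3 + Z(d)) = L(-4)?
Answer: 3681890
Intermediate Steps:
L(K) = -2 + K
Z(d) = -6 (Z(d) = -3 + (-2 - 4)/2 = -3 + (1/2)*(-6) = -3 - 3 = -6)
R = 0 (R = 6 - 6 = 0)
3680301 + o(N(32, f(y(-5), 3)), R) = 3680301 + 1589 = 3681890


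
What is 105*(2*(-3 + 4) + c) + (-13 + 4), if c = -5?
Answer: -324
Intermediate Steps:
105*(2*(-3 + 4) + c) + (-13 + 4) = 105*(2*(-3 + 4) - 5) + (-13 + 4) = 105*(2*1 - 5) - 9 = 105*(2 - 5) - 9 = 105*(-3) - 9 = -315 - 9 = -324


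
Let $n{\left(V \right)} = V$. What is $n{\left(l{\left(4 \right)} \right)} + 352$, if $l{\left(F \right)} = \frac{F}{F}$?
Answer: $353$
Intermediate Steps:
$l{\left(F \right)} = 1$
$n{\left(l{\left(4 \right)} \right)} + 352 = 1 + 352 = 353$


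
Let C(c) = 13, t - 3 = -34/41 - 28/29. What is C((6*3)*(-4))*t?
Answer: 18629/1189 ≈ 15.668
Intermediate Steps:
t = 1433/1189 (t = 3 + (-34/41 - 28/29) = 3 - 2134/1189 = 1433/1189 ≈ 1.2052)
C((6*3)*(-4))*t = 13*(1433/1189) = 18629/1189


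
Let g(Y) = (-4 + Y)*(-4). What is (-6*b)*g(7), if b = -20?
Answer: -1440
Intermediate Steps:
g(Y) = 16 - 4*Y
(-6*b)*g(7) = (-6*(-20))*(16 - 4*7) = 120*(16 - 28) = 120*(-12) = -1440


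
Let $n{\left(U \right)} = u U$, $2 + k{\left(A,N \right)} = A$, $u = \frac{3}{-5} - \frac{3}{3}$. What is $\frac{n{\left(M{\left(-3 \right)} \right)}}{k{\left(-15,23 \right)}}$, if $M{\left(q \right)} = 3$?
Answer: $\frac{24}{85} \approx 0.28235$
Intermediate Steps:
$u = - \frac{8}{5}$ ($u = 3 \left(- \frac{1}{5}\right) - 1 = - \frac{3}{5} - 1 = - \frac{8}{5} \approx -1.6$)
$k{\left(A,N \right)} = -2 + A$
$n{\left(U \right)} = - \frac{8 U}{5}$
$\frac{n{\left(M{\left(-3 \right)} \right)}}{k{\left(-15,23 \right)}} = \frac{\left(- \frac{8}{5}\right) 3}{-2 - 15} = - \frac{24}{5 \left(-17\right)} = \left(- \frac{24}{5}\right) \left(- \frac{1}{17}\right) = \frac{24}{85}$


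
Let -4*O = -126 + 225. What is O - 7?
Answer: -127/4 ≈ -31.750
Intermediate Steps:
O = -99/4 (O = -(-126 + 225)/4 = -¼*99 = -99/4 ≈ -24.750)
O - 7 = -99/4 - 7 = -127/4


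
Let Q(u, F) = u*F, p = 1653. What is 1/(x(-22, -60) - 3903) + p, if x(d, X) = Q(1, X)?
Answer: 6550838/3963 ≈ 1653.0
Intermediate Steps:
Q(u, F) = F*u
x(d, X) = X (x(d, X) = X*1 = X)
1/(x(-22, -60) - 3903) + p = 1/(-60 - 3903) + 1653 = 1/(-3963) + 1653 = -1/3963 + 1653 = 6550838/3963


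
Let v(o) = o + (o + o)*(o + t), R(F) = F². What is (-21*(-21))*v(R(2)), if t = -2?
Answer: 8820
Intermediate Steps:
v(o) = o + 2*o*(-2 + o) (v(o) = o + (o + o)*(o - 2) = o + (2*o)*(-2 + o) = o + 2*o*(-2 + o))
(-21*(-21))*v(R(2)) = (-21*(-21))*(2²*(-3 + 2*2²)) = 441*(4*(-3 + 2*4)) = 441*(4*(-3 + 8)) = 441*(4*5) = 441*20 = 8820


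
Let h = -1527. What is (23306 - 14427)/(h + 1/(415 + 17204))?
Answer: -156439101/26904212 ≈ -5.8147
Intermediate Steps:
(23306 - 14427)/(h + 1/(415 + 17204)) = (23306 - 14427)/(-1527 + 1/(415 + 17204)) = 8879/(-1527 + 1/17619) = 8879/(-26904212/17619) = 8879*(-17619/26904212) = -156439101/26904212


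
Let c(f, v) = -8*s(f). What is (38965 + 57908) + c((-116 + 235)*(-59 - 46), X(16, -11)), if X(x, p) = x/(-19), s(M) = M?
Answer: 196833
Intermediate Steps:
X(x, p) = -x/19 (X(x, p) = x*(-1/19) = -x/19)
c(f, v) = -8*f
(38965 + 57908) + c((-116 + 235)*(-59 - 46), X(16, -11)) = (38965 + 57908) - 8*(-116 + 235)*(-59 - 46) = 96873 - 952*(-105) = 96873 - 8*(-12495) = 96873 + 99960 = 196833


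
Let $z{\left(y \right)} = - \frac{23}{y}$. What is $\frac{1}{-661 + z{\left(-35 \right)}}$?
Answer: $- \frac{35}{23112} \approx -0.0015144$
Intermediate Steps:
$\frac{1}{-661 + z{\left(-35 \right)}} = \frac{1}{-661 - \frac{23}{-35}} = \frac{1}{-661 - - \frac{23}{35}} = \frac{1}{-661 + \frac{23}{35}} = \frac{1}{- \frac{23112}{35}} = - \frac{35}{23112}$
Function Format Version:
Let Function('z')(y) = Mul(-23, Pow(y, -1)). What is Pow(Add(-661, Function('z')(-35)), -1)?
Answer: Rational(-35, 23112) ≈ -0.0015144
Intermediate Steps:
Pow(Add(-661, Function('z')(-35)), -1) = Pow(Add(-661, Mul(-23, Pow(-35, -1))), -1) = Pow(Add(-661, Mul(-23, Rational(-1, 35))), -1) = Pow(Add(-661, Rational(23, 35)), -1) = Pow(Rational(-23112, 35), -1) = Rational(-35, 23112)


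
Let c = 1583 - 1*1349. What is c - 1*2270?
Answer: -2036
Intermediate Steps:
c = 234 (c = 1583 - 1349 = 234)
c - 1*2270 = 234 - 1*2270 = 234 - 2270 = -2036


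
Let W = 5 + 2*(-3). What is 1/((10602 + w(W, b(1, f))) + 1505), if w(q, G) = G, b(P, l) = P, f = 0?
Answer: 1/12108 ≈ 8.2590e-5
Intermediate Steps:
W = -1 (W = 5 - 6 = -1)
1/((10602 + w(W, b(1, f))) + 1505) = 1/((10602 + 1) + 1505) = 1/(10603 + 1505) = 1/12108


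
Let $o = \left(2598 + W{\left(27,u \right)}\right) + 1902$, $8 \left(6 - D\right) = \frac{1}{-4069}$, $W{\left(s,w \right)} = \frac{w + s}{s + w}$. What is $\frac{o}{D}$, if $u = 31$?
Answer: $\frac{146516552}{195313} \approx 750.16$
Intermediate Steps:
$W{\left(s,w \right)} = 1$ ($W{\left(s,w \right)} = \frac{s + w}{s + w} = 1$)
$D = \frac{195313}{32552}$ ($D = 6 - \frac{1}{8 \left(-4069\right)} = 6 - - \frac{1}{32552} = 6 + \frac{1}{32552} = \frac{195313}{32552} \approx 6.0$)
$o = 4501$ ($o = \left(2598 + 1\right) + 1902 = 2599 + 1902 = 4501$)
$\frac{o}{D} = \frac{4501}{\frac{195313}{32552}} = 4501 \cdot \frac{32552}{195313} = \frac{146516552}{195313}$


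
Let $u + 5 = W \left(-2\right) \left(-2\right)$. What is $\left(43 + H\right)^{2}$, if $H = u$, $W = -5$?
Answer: $324$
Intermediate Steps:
$u = -25$ ($u = -5 + \left(-5\right) \left(-2\right) \left(-2\right) = -5 + 10 \left(-2\right) = -5 - 20 = -25$)
$H = -25$
$\left(43 + H\right)^{2} = \left(43 - 25\right)^{2} = 18^{2} = 324$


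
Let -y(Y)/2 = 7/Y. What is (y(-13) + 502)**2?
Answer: 42771600/169 ≈ 2.5309e+5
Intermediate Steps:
y(Y) = -14/Y
(y(-13) + 502)**2 = (-14/(-13) + 502)**2 = (-14*(-1/13) + 502)**2 = (14/13 + 502)**2 = (6540/13)**2 = 42771600/169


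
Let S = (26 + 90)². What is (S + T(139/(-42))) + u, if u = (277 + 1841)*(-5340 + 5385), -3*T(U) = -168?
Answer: 108822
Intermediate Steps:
T(U) = 56 (T(U) = -⅓*(-168) = 56)
u = 95310 (u = 2118*45 = 95310)
S = 13456 (S = 116² = 13456)
(S + T(139/(-42))) + u = (13456 + 56) + 95310 = 13512 + 95310 = 108822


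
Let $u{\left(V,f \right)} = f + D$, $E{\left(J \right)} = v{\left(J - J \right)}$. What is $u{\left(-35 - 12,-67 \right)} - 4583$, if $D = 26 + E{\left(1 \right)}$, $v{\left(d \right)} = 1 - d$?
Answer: $-4623$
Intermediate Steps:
$E{\left(J \right)} = 1$ ($E{\left(J \right)} = 1 - \left(J - J\right) = 1 - 0 = 1 + 0 = 1$)
$D = 27$ ($D = 26 + 1 = 27$)
$u{\left(V,f \right)} = 27 + f$ ($u{\left(V,f \right)} = f + 27 = 27 + f$)
$u{\left(-35 - 12,-67 \right)} - 4583 = \left(27 - 67\right) - 4583 = -40 - 4583 = -4623$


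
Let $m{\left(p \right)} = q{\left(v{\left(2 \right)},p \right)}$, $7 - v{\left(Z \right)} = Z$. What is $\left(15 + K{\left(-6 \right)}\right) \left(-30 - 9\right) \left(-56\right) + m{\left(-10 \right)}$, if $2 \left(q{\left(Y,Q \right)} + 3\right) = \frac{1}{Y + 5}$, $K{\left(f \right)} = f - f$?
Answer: $\frac{655141}{20} \approx 32757.0$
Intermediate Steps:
$K{\left(f \right)} = 0$
$v{\left(Z \right)} = 7 - Z$
$q{\left(Y,Q \right)} = -3 + \frac{1}{2 \left(5 + Y\right)}$ ($q{\left(Y,Q \right)} = -3 + \frac{1}{2 \left(Y + 5\right)} = -3 + \frac{1}{2 \left(5 + Y\right)}$)
$m{\left(p \right)} = - \frac{59}{20}$ ($m{\left(p \right)} = \frac{-29 - 6 \left(7 - 2\right)}{2 \left(5 + \left(7 - 2\right)\right)} = \frac{-29 - 30}{2 \left(5 + 5\right)} = \frac{-29 - 30}{2 \cdot 10} = \frac{1}{2} \cdot \frac{1}{10} \left(-59\right) = - \frac{59}{20}$)
$\left(15 + K{\left(-6 \right)}\right) \left(-30 - 9\right) \left(-56\right) + m{\left(-10 \right)} = \left(15 + 0\right) \left(-30 - 9\right) \left(-56\right) - \frac{59}{20} = 15 \left(-39\right) \left(-56\right) - \frac{59}{20} = \left(-585\right) \left(-56\right) - \frac{59}{20} = 32760 - \frac{59}{20} = \frac{655141}{20}$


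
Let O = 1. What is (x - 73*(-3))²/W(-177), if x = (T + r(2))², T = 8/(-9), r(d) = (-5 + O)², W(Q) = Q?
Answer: -1312975225/1161297 ≈ -1130.6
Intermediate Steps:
r(d) = 16 (r(d) = (-5 + 1)² = (-4)² = 16)
T = -8/9 (T = 8*(-⅑) = -8/9 ≈ -0.88889)
x = 18496/81 (x = (-8/9 + 16)² = (136/9)² = 18496/81 ≈ 228.35)
(x - 73*(-3))²/W(-177) = (18496/81 - 73*(-3))²/(-177) = (18496/81 + 219)²*(-1/177) = (36235/81)²*(-1/177) = (1312975225/6561)*(-1/177) = -1312975225/1161297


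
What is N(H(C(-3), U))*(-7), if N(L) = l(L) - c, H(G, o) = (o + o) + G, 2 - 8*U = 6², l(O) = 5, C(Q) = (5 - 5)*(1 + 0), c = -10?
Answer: -105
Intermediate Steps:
C(Q) = 0 (C(Q) = 0*1 = 0)
U = -17/4 (U = ¼ - ⅛*6² = ¼ - ⅛*36 = ¼ - 9/2 = -17/4 ≈ -4.2500)
H(G, o) = G + 2*o (H(G, o) = 2*o + G = G + 2*o)
N(L) = 15 (N(L) = 5 - 1*(-10) = 5 + 10 = 15)
N(H(C(-3), U))*(-7) = 15*(-7) = -105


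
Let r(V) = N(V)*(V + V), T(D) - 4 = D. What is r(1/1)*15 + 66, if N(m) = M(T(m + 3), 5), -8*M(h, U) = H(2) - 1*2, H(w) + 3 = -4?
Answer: 399/4 ≈ 99.750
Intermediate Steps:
H(w) = -7 (H(w) = -3 - 4 = -7)
T(D) = 4 + D
M(h, U) = 9/8 (M(h, U) = -(-7 - 1*2)/8 = -(-7 - 2)/8 = -⅛*(-9) = 9/8)
N(m) = 9/8
r(V) = 9*V/4 (r(V) = 9*(V + V)/8 = 9*(2*V)/8 = 9*V/4)
r(1/1)*15 + 66 = ((9/4)/1)*15 + 66 = ((9/4)*1)*15 + 66 = (9/4)*15 + 66 = 135/4 + 66 = 399/4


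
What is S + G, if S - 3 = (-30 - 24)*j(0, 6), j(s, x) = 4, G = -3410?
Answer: -3623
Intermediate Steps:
S = -213 (S = 3 + (-30 - 24)*4 = 3 - 54*4 = 3 - 216 = -213)
S + G = -213 - 3410 = -3623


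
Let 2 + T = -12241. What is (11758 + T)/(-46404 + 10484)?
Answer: 97/7184 ≈ 0.013502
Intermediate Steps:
T = -12243 (T = -2 - 12241 = -12243)
(11758 + T)/(-46404 + 10484) = (11758 - 12243)/(-46404 + 10484) = -485/(-35920) = -485*(-1/35920) = 97/7184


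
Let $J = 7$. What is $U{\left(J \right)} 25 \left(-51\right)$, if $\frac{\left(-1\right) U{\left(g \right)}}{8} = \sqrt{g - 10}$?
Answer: $10200 i \sqrt{3} \approx 17667.0 i$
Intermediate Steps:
$U{\left(g \right)} = - 8 \sqrt{-10 + g}$ ($U{\left(g \right)} = - 8 \sqrt{g - 10} = - 8 \sqrt{-10 + g}$)
$U{\left(J \right)} 25 \left(-51\right) = - 8 \sqrt{-10 + 7} \cdot 25 \left(-51\right) = - 8 \sqrt{-3} \cdot 25 \left(-51\right) = - 8 i \sqrt{3} \cdot 25 \left(-51\right) = - 200 i \sqrt{3} \left(-51\right) = 10200 i \sqrt{3}$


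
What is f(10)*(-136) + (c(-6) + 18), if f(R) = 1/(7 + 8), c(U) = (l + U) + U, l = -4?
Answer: -106/15 ≈ -7.0667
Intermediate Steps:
c(U) = -4 + 2*U (c(U) = (-4 + U) + U = -4 + 2*U)
f(R) = 1/15
f(10)*(-136) + (c(-6) + 18) = (1/15)*(-136) + ((-4 + 2*(-6)) + 18) = -136/15 + ((-4 - 12) + 18) = -136/15 + (-16 + 18) = -136/15 + 2 = -106/15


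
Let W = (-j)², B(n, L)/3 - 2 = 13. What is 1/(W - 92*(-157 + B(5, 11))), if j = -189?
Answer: 1/46025 ≈ 2.1727e-5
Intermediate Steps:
B(n, L) = 45 (B(n, L) = 6 + 3*13 = 6 + 39 = 45)
W = 35721 (W = (-1*(-189))² = 189² = 35721)
1/(W - 92*(-157 + B(5, 11))) = 1/(35721 - 92*(-157 + 45)) = 1/(35721 - 92*(-112)) = 1/(35721 + 10304) = 1/46025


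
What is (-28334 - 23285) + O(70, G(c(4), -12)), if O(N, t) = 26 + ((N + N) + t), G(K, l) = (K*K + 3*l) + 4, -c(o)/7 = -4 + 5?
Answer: -51436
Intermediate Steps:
c(o) = -7 (c(o) = -7*(-4 + 5) = -7*1 = -7)
G(K, l) = 4 + K² + 3*l (G(K, l) = (K² + 3*l) + 4 = 4 + K² + 3*l)
O(N, t) = 26 + t + 2*N (O(N, t) = 26 + (2*N + t) = 26 + (t + 2*N) = 26 + t + 2*N)
(-28334 - 23285) + O(70, G(c(4), -12)) = (-28334 - 23285) + (26 + (4 + (-7)² + 3*(-12)) + 2*70) = -51619 + (26 + (4 + 49 - 36) + 140) = -51619 + (26 + 17 + 140) = -51619 + 183 = -51436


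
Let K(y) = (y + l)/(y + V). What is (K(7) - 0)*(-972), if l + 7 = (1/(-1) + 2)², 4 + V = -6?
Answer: 324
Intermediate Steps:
V = -10 (V = -4 - 6 = -10)
l = -6 (l = -7 + (1/(-1) + 2)² = -7 + (-1 + 2)² = -7 + 1² = -7 + 1 = -6)
K(y) = (-6 + y)/(-10 + y) (K(y) = (y - 6)/(y - 10) = (-6 + y)/(-10 + y))
(K(7) - 0)*(-972) = ((-6 + 7)/(-10 + 7) - 0)*(-972) = (1/(-3) - 1*0)*(-972) = (-⅓*1 + 0)*(-972) = (-⅓ + 0)*(-972) = -⅓*(-972) = 324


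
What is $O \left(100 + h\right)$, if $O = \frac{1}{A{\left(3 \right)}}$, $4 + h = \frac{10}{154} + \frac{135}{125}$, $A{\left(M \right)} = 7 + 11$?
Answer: $\frac{93502}{17325} \approx 5.3969$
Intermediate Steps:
$A{\left(M \right)} = 18$
$h = - \frac{5496}{1925}$ ($h = -4 + \left(\frac{10}{154} + \frac{135}{125}\right) = -4 + \left(10 \cdot \frac{1}{154} + 135 \cdot \frac{1}{125}\right) = -4 + \left(\frac{5}{77} + \frac{27}{25}\right) = -4 + \frac{2204}{1925} = - \frac{5496}{1925} \approx -2.8551$)
$O = \frac{1}{18} \approx 0.055556$
$O \left(100 + h\right) = \frac{100 - \frac{5496}{1925}}{18} = \frac{1}{18} \cdot \frac{187004}{1925} = \frac{93502}{17325}$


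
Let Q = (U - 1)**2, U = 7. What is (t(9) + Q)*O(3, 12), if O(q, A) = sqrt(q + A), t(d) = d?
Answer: 45*sqrt(15) ≈ 174.28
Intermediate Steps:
O(q, A) = sqrt(A + q)
Q = 36 (Q = (7 - 1)**2 = 6**2 = 36)
(t(9) + Q)*O(3, 12) = (9 + 36)*sqrt(12 + 3) = 45*sqrt(15)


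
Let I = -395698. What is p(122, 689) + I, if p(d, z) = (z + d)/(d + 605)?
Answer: -287671635/727 ≈ -3.9570e+5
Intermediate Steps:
p(d, z) = (d + z)/(605 + d)
p(122, 689) + I = (122 + 689)/(605 + 122) - 395698 = 811/727 - 395698 = -287671635/727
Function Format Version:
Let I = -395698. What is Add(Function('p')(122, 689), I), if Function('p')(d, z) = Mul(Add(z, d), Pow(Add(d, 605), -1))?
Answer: Rational(-287671635, 727) ≈ -3.9570e+5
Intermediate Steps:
Function('p')(d, z) = Mul(Pow(Add(605, d), -1), Add(d, z)) (Function('p')(d, z) = Mul(Add(d, z), Pow(Add(605, d), -1)) = Mul(Pow(Add(605, d), -1), Add(d, z)))
Add(Function('p')(122, 689), I) = Add(Mul(Pow(Add(605, 122), -1), Add(122, 689)), -395698) = Add(Mul(Pow(727, -1), 811), -395698) = Add(Mul(Rational(1, 727), 811), -395698) = Add(Rational(811, 727), -395698) = Rational(-287671635, 727)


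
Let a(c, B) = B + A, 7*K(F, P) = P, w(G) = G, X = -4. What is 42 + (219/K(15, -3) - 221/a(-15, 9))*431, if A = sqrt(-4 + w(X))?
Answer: 2*(-220199*sqrt(2) + 1038521*I)/(-9*I + 2*sqrt(2)) ≈ -2.2983e+5 + 3027.1*I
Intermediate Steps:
K(F, P) = P/7
A = 2*I*sqrt(2) (A = sqrt(-4 - 4) = sqrt(-8) = 2*I*sqrt(2) ≈ 2.8284*I)
a(c, B) = B + 2*I*sqrt(2)
42 + (219/K(15, -3) - 221/a(-15, 9))*431 = 42 + (219/(((1/7)*(-3))) - 221/(9 + 2*I*sqrt(2)))*431 = 42 + (219/(-3/7) - 221/(9 + 2*I*sqrt(2)))*431 = 42 + (219*(-7/3) - 221/(9 + 2*I*sqrt(2)))*431 = 42 + (-511 - 221/(9 + 2*I*sqrt(2)))*431 = 42 + (-220241 - 95251/(9 + 2*I*sqrt(2))) = -220199 - 95251/(9 + 2*I*sqrt(2))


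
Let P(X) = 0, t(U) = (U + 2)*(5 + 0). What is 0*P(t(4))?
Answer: 0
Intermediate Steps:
t(U) = 10 + 5*U (t(U) = (2 + U)*5 = 10 + 5*U)
0*P(t(4)) = 0*0 = 0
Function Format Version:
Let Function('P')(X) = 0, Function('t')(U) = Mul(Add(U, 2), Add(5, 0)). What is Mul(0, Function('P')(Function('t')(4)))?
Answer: 0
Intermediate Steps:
Function('t')(U) = Add(10, Mul(5, U)) (Function('t')(U) = Mul(Add(2, U), 5) = Add(10, Mul(5, U)))
Mul(0, Function('P')(Function('t')(4))) = Mul(0, 0) = 0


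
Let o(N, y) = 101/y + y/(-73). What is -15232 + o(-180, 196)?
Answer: -217970499/14308 ≈ -15234.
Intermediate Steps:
o(N, y) = 101/y - y/73 (o(N, y) = 101/y + y*(-1/73) = 101/y - y/73)
-15232 + o(-180, 196) = -15232 + (101/196 - 1/73*196) = -15232 + (101*(1/196) - 196/73) = -15232 + (101/196 - 196/73) = -15232 - 31043/14308 = -217970499/14308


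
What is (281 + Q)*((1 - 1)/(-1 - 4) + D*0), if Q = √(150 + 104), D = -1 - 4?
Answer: 0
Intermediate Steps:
D = -5
Q = √254 ≈ 15.937
(281 + Q)*((1 - 1)/(-1 - 4) + D*0) = (281 + √254)*((1 - 1)/(-1 - 4) - 5*0) = (281 + √254)*(0/(-5) + 0) = (281 + √254)*(0*(-⅕) + 0) = (281 + √254)*(0 + 0) = (281 + √254)*0 = 0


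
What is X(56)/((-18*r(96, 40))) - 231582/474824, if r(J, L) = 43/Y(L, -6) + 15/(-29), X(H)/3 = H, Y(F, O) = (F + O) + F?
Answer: -14313202357/97576332 ≈ -146.69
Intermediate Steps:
Y(F, O) = O + 2*F
X(H) = 3*H
r(J, L) = -15/29 + 43/(-6 + 2*L) (r(J, L) = 43/(-6 + 2*L) + 15/(-29) = 43/(-6 + 2*L) + 15*(-1/29) = 43/(-6 + 2*L) - 15/29 = -15/29 + 43/(-6 + 2*L))
X(56)/((-18*r(96, 40))) - 231582/474824 = (3*56)/((-9*(1337 - 30*40)/(29*(-3 + 40)))) - 231582/474824 = 168/((-9*(1337 - 1200)/(29*37))) - 231582*1/474824 = 168/((-9*137/(29*37))) - 115791/237412 = 168/((-18*137/2146)) - 115791/237412 = 168/(-1233/1073) - 115791/237412 = 168*(-1073/1233) - 115791/237412 = -60088/411 - 115791/237412 = -14313202357/97576332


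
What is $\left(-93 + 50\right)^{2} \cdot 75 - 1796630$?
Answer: $-1657955$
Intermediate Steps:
$\left(-93 + 50\right)^{2} \cdot 75 - 1796630 = \left(-43\right)^{2} \cdot 75 - 1796630 = 1849 \cdot 75 - 1796630 = 138675 - 1796630 = -1657955$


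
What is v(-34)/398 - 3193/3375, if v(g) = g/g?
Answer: -1267439/1343250 ≈ -0.94356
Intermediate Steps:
v(g) = 1
v(-34)/398 - 3193/3375 = 1/398 - 3193/3375 = -1267439/1343250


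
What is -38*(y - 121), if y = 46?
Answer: 2850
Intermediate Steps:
-38*(y - 121) = -38*(46 - 121) = -38*(-75) = 2850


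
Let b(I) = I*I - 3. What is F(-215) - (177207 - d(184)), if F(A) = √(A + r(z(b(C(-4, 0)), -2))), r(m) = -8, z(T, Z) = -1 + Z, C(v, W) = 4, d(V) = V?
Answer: -177023 + I*√223 ≈ -1.7702e+5 + 14.933*I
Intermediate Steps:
b(I) = -3 + I² (b(I) = I² - 3 = -3 + I²)
F(A) = √(-8 + A) (F(A) = √(A - 8) = √(-8 + A))
F(-215) - (177207 - d(184)) = √(-8 - 215) - (177207 - 1*184) = √(-223) - (177207 - 184) = I*√223 - 1*177023 = I*√223 - 177023 = -177023 + I*√223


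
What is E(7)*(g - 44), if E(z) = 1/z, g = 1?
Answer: -43/7 ≈ -6.1429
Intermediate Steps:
E(7)*(g - 44) = (1 - 44)/7 = (1/7)*(-43) = -43/7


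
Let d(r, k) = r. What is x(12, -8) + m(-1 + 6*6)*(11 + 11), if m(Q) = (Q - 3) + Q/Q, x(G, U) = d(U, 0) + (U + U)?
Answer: 702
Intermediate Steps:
x(G, U) = 3*U (x(G, U) = U + (U + U) = U + 2*U = 3*U)
m(Q) = -2 + Q (m(Q) = (-3 + Q) + 1 = -2 + Q)
x(12, -8) + m(-1 + 6*6)*(11 + 11) = 3*(-8) + (-2 + (-1 + 6*6))*(11 + 11) = -24 + (-2 + (-1 + 36))*22 = -24 + (-2 + 35)*22 = -24 + 33*22 = -24 + 726 = 702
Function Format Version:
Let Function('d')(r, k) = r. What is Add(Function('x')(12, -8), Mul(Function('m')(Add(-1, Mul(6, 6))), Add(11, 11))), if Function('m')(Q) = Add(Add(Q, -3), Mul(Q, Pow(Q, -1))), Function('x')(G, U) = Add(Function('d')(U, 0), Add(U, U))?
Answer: 702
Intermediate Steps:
Function('x')(G, U) = Mul(3, U) (Function('x')(G, U) = Add(U, Add(U, U)) = Add(U, Mul(2, U)) = Mul(3, U))
Function('m')(Q) = Add(-2, Q) (Function('m')(Q) = Add(Add(-3, Q), 1) = Add(-2, Q))
Add(Function('x')(12, -8), Mul(Function('m')(Add(-1, Mul(6, 6))), Add(11, 11))) = Add(Mul(3, -8), Mul(Add(-2, Add(-1, Mul(6, 6))), Add(11, 11))) = Add(-24, Mul(Add(-2, Add(-1, 36)), 22)) = Add(-24, Mul(Add(-2, 35), 22)) = Add(-24, Mul(33, 22)) = Add(-24, 726) = 702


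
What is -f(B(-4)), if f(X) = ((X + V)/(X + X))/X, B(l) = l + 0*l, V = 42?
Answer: -19/16 ≈ -1.1875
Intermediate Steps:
B(l) = l (B(l) = l + 0 = l)
f(X) = (42 + X)/(2*X**2) (f(X) = ((X + 42)/(X + X))/X = ((42 + X)/((2*X)))/X = ((42 + X)*(1/(2*X)))/X = ((42 + X)/(2*X))/X = (42 + X)/(2*X**2))
-f(B(-4)) = -(42 - 4)/(2*(-4)**2) = -38/(2*16) = -1*19/16 = -19/16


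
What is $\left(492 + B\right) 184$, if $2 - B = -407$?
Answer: $165784$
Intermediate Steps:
$B = 409$ ($B = 2 - -407 = 2 + 407 = 409$)
$\left(492 + B\right) 184 = \left(492 + 409\right) 184 = 901 \cdot 184 = 165784$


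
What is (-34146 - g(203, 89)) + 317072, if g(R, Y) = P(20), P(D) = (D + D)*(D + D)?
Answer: 281326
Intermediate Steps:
P(D) = 4*D**2 (P(D) = (2*D)*(2*D) = 4*D**2)
g(R, Y) = 1600 (g(R, Y) = 4*20**2 = 4*400 = 1600)
(-34146 - g(203, 89)) + 317072 = (-34146 - 1*1600) + 317072 = (-34146 - 1600) + 317072 = -35746 + 317072 = 281326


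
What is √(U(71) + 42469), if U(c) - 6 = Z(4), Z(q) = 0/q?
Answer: 5*√1699 ≈ 206.09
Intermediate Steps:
Z(q) = 0
U(c) = 6 (U(c) = 6 + 0 = 6)
√(U(71) + 42469) = √(6 + 42469) = √42475 = 5*√1699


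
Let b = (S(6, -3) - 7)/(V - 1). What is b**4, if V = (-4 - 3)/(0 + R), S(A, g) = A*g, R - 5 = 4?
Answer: 2562890625/65536 ≈ 39107.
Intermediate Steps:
R = 9 (R = 5 + 4 = 9)
V = -7/9 (V = (-4 - 3)/(0 + 9) = -7/9 ≈ -0.77778)
b = 225/16 (b = (6*(-3) - 7)/(-7/9 - 1) = (-18 - 7)/(-16/9) = -25*(-9/16) = 225/16 ≈ 14.063)
b**4 = (225/16)**4 = 2562890625/65536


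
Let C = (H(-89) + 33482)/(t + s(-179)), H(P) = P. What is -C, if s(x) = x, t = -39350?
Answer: 33393/39529 ≈ 0.84477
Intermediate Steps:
C = -33393/39529 (C = (-89 + 33482)/(-39350 - 179) = 33393/(-39529) = 33393*(-1/39529) = -33393/39529 ≈ -0.84477)
-C = -1*(-33393/39529) = 33393/39529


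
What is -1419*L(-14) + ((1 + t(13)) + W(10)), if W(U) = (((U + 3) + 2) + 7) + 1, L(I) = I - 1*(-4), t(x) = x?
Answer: 14227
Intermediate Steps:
L(I) = 4 + I (L(I) = I + 4 = 4 + I)
W(U) = 13 + U (W(U) = (((3 + U) + 2) + 7) + 1 = ((5 + U) + 7) + 1 = (12 + U) + 1 = 13 + U)
-1419*L(-14) + ((1 + t(13)) + W(10)) = -1419*(4 - 14) + ((1 + 13) + (13 + 10)) = -1419*(-10) + (14 + 23) = 14190 + 37 = 14227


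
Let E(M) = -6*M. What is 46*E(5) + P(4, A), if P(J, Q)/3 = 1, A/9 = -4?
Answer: -1377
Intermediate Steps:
A = -36 (A = 9*(-4) = -36)
P(J, Q) = 3 (P(J, Q) = 3*1 = 3)
46*E(5) + P(4, A) = 46*(-6*5) + 3 = 46*(-30) + 3 = -1380 + 3 = -1377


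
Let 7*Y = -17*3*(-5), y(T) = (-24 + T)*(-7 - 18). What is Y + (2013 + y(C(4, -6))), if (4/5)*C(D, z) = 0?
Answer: 18546/7 ≈ 2649.4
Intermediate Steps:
C(D, z) = 0 (C(D, z) = (5/4)*0 = 0)
y(T) = 600 - 25*T (y(T) = (-24 + T)*(-25) = 600 - 25*T)
Y = 255/7 (Y = (-17*3*(-5))/7 = (-51*(-5))/7 = (1/7)*255 = 255/7 ≈ 36.429)
Y + (2013 + y(C(4, -6))) = 255/7 + (2013 + (600 - 25*0)) = 255/7 + (2013 + (600 + 0)) = 255/7 + (2013 + 600) = 255/7 + 2613 = 18546/7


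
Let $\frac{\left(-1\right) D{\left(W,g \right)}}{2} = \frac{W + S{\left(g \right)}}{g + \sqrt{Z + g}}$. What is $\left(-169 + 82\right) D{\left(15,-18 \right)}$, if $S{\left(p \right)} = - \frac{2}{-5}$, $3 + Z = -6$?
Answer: $- \frac{8932}{65} - \frac{4466 i \sqrt{3}}{195} \approx -137.42 - 39.668 i$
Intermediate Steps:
$Z = -9$ ($Z = -3 - 6 = -9$)
$S{\left(p \right)} = \frac{2}{5}$ ($S{\left(p \right)} = \left(-2\right) \left(- \frac{1}{5}\right) = \frac{2}{5}$)
$D{\left(W,g \right)} = - \frac{2 \left(\frac{2}{5} + W\right)}{g + \sqrt{-9 + g}}$ ($D{\left(W,g \right)} = - 2 \frac{W + \frac{2}{5}}{g + \sqrt{-9 + g}} = - 2 \frac{\frac{2}{5} + W}{g + \sqrt{-9 + g}} = - \frac{2 \left(\frac{2}{5} + W\right)}{g + \sqrt{-9 + g}}$)
$\left(-169 + 82\right) D{\left(15,-18 \right)} = \left(-169 + 82\right) \frac{- \frac{4}{5} - 30}{-18 + \sqrt{-9 - 18}} = - 87 \frac{- \frac{4}{5} - 30}{-18 + \sqrt{-27}} = - 87 \frac{1}{-18 + 3 i \sqrt{3}} \left(- \frac{154}{5}\right) = - 87 \left(- \frac{154}{5 \left(-18 + 3 i \sqrt{3}\right)}\right) = \frac{13398}{5 \left(-18 + 3 i \sqrt{3}\right)}$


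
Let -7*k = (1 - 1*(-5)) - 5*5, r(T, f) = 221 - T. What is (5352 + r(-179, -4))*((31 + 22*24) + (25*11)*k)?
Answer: 52561776/7 ≈ 7.5088e+6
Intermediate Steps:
k = 19/7 (k = -((1 - 1*(-5)) - 5*5)/7 = -((1 + 5) - 25)/7 = -(6 - 25)/7 = -1/7*(-19) = 19/7 ≈ 2.7143)
(5352 + r(-179, -4))*((31 + 22*24) + (25*11)*k) = (5352 + (221 - 1*(-179)))*((31 + 22*24) + (25*11)*(19/7)) = (5352 + (221 + 179))*((31 + 528) + 275*(19/7)) = (5352 + 400)*(559 + 5225/7) = 5752*(9138/7) = 52561776/7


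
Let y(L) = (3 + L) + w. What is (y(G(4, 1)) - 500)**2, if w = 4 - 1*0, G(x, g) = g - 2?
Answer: 244036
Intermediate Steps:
G(x, g) = -2 + g
w = 4 (w = 4 + 0 = 4)
y(L) = 7 + L (y(L) = (3 + L) + 4 = 7 + L)
(y(G(4, 1)) - 500)**2 = ((7 + (-2 + 1)) - 500)**2 = ((7 - 1) - 500)**2 = (6 - 500)**2 = (-494)**2 = 244036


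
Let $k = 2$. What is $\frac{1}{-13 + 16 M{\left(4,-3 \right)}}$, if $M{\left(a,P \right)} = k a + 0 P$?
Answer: $\frac{1}{115} \approx 0.0086956$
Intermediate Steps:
$M{\left(a,P \right)} = 2 a$ ($M{\left(a,P \right)} = 2 a + 0 P = 2 a + 0 = 2 a$)
$\frac{1}{-13 + 16 M{\left(4,-3 \right)}} = \frac{1}{-13 + 16 \cdot 2 \cdot 4} = \frac{1}{-13 + 16 \cdot 8} = \frac{1}{-13 + 128} = \frac{1}{115}$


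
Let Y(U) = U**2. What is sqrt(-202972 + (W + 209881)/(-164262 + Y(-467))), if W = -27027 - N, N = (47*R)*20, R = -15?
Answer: I*sqrt(1629001375230)/2833 ≈ 450.52*I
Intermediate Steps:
N = -14100 (N = (47*(-15))*20 = -705*20 = -14100)
W = -12927 (W = -27027 - 1*(-14100) = -27027 + 14100 = -12927)
sqrt(-202972 + (W + 209881)/(-164262 + Y(-467))) = sqrt(-202972 + (-12927 + 209881)/(-164262 + (-467)**2)) = sqrt(-202972 + 196954/(-164262 + 218089)) = sqrt(-202972 + 196954/53827) = sqrt(-202972 + 196954*(1/53827)) = sqrt(-202972 + 10366/2833) = sqrt(-575009310/2833) = I*sqrt(1629001375230)/2833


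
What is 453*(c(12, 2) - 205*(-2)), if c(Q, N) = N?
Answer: 186636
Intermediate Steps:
453*(c(12, 2) - 205*(-2)) = 453*(2 - 205*(-2)) = 453*(2 + 410) = 453*412 = 186636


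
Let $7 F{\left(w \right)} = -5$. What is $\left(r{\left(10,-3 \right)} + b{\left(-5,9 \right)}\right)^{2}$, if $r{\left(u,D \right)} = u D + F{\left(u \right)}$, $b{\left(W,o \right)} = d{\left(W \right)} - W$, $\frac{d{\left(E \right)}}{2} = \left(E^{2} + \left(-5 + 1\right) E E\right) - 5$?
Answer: $\frac{1690000}{49} \approx 34490.0$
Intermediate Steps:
$d{\left(E \right)} = -10 - 6 E^{2}$ ($d{\left(E \right)} = 2 \left(\left(E^{2} + \left(-5 + 1\right) E E\right) - 5\right) = 2 \left(\left(E^{2} + - 4 E E\right) - 5\right) = 2 \left(\left(E^{2} - 4 E^{2}\right) - 5\right) = 2 \left(- 3 E^{2} - 5\right) = 2 \left(-5 - 3 E^{2}\right) = -10 - 6 E^{2}$)
$F{\left(w \right)} = - \frac{5}{7}$ ($F{\left(w \right)} = \frac{1}{7} \left(-5\right) = - \frac{5}{7}$)
$b{\left(W,o \right)} = -10 - W - 6 W^{2}$ ($b{\left(W,o \right)} = \left(-10 - 6 W^{2}\right) - W = -10 - W - 6 W^{2}$)
$r{\left(u,D \right)} = - \frac{5}{7} + D u$ ($r{\left(u,D \right)} = u D - \frac{5}{7} = D u - \frac{5}{7} = - \frac{5}{7} + D u$)
$\left(r{\left(10,-3 \right)} + b{\left(-5,9 \right)}\right)^{2} = \left(\left(- \frac{5}{7} - 30\right) - \left(5 + 150\right)\right)^{2} = \left(\left(- \frac{5}{7} - 30\right) - 155\right)^{2} = \left(- \frac{215}{7} - 155\right)^{2} = \left(- \frac{1300}{7}\right)^{2} = \frac{1690000}{49}$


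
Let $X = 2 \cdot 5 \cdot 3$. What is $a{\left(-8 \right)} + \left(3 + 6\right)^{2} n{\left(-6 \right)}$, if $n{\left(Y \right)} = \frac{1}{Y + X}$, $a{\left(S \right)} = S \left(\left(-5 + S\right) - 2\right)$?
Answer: $\frac{987}{8} \approx 123.38$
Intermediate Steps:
$X = 30$ ($X = 2 \cdot 15 = 30$)
$a{\left(S \right)} = S \left(-7 + S\right)$
$n{\left(Y \right)} = \frac{1}{30 + Y}$ ($n{\left(Y \right)} = \frac{1}{Y + 30} = \frac{1}{30 + Y}$)
$a{\left(-8 \right)} + \left(3 + 6\right)^{2} n{\left(-6 \right)} = - 8 \left(-7 - 8\right) + \frac{\left(3 + 6\right)^{2}}{30 - 6} = \left(-8\right) \left(-15\right) + \frac{9^{2}}{24} = 120 + 81 \cdot \frac{1}{24} = 120 + \frac{27}{8} = \frac{987}{8}$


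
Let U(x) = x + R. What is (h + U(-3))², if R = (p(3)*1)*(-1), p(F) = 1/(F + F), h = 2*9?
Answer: 7921/36 ≈ 220.03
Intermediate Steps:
h = 18
p(F) = 1/(2*F)
R = -⅙ (R = (((½)/3)*1)*(-1) = (((½)*(⅓))*1)*(-1) = ((⅙)*1)*(-1) = (⅙)*(-1) = -⅙ ≈ -0.16667)
U(x) = -⅙ + x (U(x) = x - ⅙ = -⅙ + x)
(h + U(-3))² = (18 + (-⅙ - 3))² = (18 - 19/6)² = (89/6)² = 7921/36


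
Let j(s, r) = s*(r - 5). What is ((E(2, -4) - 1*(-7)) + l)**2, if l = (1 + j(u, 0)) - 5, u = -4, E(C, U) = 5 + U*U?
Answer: 1936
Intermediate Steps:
E(C, U) = 5 + U**2
j(s, r) = s*(-5 + r)
l = 16 (l = (1 - 4*(-5 + 0)) - 5 = (1 - 4*(-5)) - 5 = (1 + 20) - 5 = 21 - 5 = 16)
((E(2, -4) - 1*(-7)) + l)**2 = (((5 + (-4)**2) - 1*(-7)) + 16)**2 = (((5 + 16) + 7) + 16)**2 = ((21 + 7) + 16)**2 = (28 + 16)**2 = 44**2 = 1936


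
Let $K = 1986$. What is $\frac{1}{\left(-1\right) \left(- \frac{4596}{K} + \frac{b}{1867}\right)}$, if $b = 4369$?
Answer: $- \frac{617977}{16017} \approx -38.583$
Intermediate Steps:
$\frac{1}{\left(-1\right) \left(- \frac{4596}{K} + \frac{b}{1867}\right)} = \frac{1}{\left(-1\right) \left(- \frac{4596}{1986} + \frac{4369}{1867}\right)} = \frac{1}{\left(-1\right) \left(\left(-4596\right) \frac{1}{1986} + 4369 \cdot \frac{1}{1867}\right)} = \frac{1}{\left(-1\right) \left(- \frac{766}{331} + \frac{4369}{1867}\right)} = \frac{1}{\left(-1\right) \frac{16017}{617977}} = \frac{1}{- \frac{16017}{617977}} = - \frac{617977}{16017}$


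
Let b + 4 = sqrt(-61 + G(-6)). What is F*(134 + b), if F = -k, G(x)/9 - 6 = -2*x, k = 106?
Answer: -13780 - 106*sqrt(101) ≈ -14845.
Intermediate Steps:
G(x) = 54 - 18*x (G(x) = 54 + 9*(-2*x) = 54 - 18*x)
F = -106 (F = -1*106 = -106)
b = -4 + sqrt(101) (b = -4 + sqrt(-61 + (54 - 18*(-6))) = -4 + sqrt(-61 + (54 + 108)) = -4 + sqrt(-61 + 162) = -4 + sqrt(101) ≈ 6.0499)
F*(134 + b) = -106*(134 + (-4 + sqrt(101))) = -106*(130 + sqrt(101)) = -13780 - 106*sqrt(101)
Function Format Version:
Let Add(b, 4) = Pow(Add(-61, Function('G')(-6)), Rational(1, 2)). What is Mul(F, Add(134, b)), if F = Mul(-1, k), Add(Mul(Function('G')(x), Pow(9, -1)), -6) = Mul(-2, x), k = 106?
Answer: Add(-13780, Mul(-106, Pow(101, Rational(1, 2)))) ≈ -14845.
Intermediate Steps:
Function('G')(x) = Add(54, Mul(-18, x)) (Function('G')(x) = Add(54, Mul(9, Mul(-2, x))) = Add(54, Mul(-18, x)))
F = -106 (F = Mul(-1, 106) = -106)
b = Add(-4, Pow(101, Rational(1, 2))) (b = Add(-4, Pow(Add(-61, Add(54, Mul(-18, -6))), Rational(1, 2))) = Add(-4, Pow(Add(-61, Add(54, 108)), Rational(1, 2))) = Add(-4, Pow(Add(-61, 162), Rational(1, 2))) = Add(-4, Pow(101, Rational(1, 2))) ≈ 6.0499)
Mul(F, Add(134, b)) = Mul(-106, Add(134, Add(-4, Pow(101, Rational(1, 2))))) = Mul(-106, Add(130, Pow(101, Rational(1, 2)))) = Add(-13780, Mul(-106, Pow(101, Rational(1, 2))))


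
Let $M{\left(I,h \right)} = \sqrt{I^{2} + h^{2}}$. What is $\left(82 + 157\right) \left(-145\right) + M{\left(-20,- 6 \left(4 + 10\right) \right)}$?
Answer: $-34655 + 4 \sqrt{466} \approx -34569.0$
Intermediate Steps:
$\left(82 + 157\right) \left(-145\right) + M{\left(-20,- 6 \left(4 + 10\right) \right)} = \left(82 + 157\right) \left(-145\right) + \sqrt{\left(-20\right)^{2} + \left(- 6 \left(4 + 10\right)\right)^{2}} = 239 \left(-145\right) + \sqrt{400 + \left(\left(-6\right) 14\right)^{2}} = -34655 + \sqrt{400 + \left(-84\right)^{2}} = -34655 + \sqrt{400 + 7056} = -34655 + \sqrt{7456} = -34655 + 4 \sqrt{466}$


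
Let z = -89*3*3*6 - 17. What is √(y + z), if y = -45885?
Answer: 2*I*√12677 ≈ 225.18*I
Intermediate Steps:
z = -4823 (z = -801*6 - 17 = -89*54 - 17 = -4806 - 17 = -4823)
√(y + z) = √(-45885 - 4823) = √(-50708) = 2*I*√12677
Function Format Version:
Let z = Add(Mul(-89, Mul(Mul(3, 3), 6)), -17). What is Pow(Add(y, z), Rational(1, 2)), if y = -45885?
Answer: Mul(2, I, Pow(12677, Rational(1, 2))) ≈ Mul(225.18, I)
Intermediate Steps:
z = -4823 (z = Add(Mul(-89, Mul(9, 6)), -17) = Add(Mul(-89, 54), -17) = Add(-4806, -17) = -4823)
Pow(Add(y, z), Rational(1, 2)) = Pow(Add(-45885, -4823), Rational(1, 2)) = Pow(-50708, Rational(1, 2)) = Mul(2, I, Pow(12677, Rational(1, 2)))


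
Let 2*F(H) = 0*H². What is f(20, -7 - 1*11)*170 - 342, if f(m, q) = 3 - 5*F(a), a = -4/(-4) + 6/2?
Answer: 168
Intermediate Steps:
a = 4 (a = -4*(-¼) + 6*(½) = 1 + 3 = 4)
F(H) = 0 (F(H) = (0*H²)/2 = (½)*0 = 0)
f(m, q) = 3 (f(m, q) = 3 - 5*0 = 3 + 0 = 3)
f(20, -7 - 1*11)*170 - 342 = 3*170 - 342 = 510 - 342 = 168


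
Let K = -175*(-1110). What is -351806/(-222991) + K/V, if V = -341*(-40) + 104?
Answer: 24075611707/1532394152 ≈ 15.711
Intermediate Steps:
K = 194250
V = 13744 (V = 13640 + 104 = 13744)
-351806/(-222991) + K/V = -351806/(-222991) + 194250/13744 = -351806*(-1/222991) + 194250*(1/13744) = 351806/222991 + 97125/6872 = 24075611707/1532394152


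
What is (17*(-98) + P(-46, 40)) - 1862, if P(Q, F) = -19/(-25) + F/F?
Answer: -88156/25 ≈ -3526.2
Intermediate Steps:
P(Q, F) = 44/25 (P(Q, F) = -19*(-1/25) + 1 = 19/25 + 1 = 44/25)
(17*(-98) + P(-46, 40)) - 1862 = (17*(-98) + 44/25) - 1862 = (-1666 + 44/25) - 1862 = -41606/25 - 1862 = -88156/25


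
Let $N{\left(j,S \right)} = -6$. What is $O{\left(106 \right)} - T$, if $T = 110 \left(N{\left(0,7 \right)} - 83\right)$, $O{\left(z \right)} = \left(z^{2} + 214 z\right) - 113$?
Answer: $43597$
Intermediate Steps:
$O{\left(z \right)} = -113 + z^{2} + 214 z$
$T = -9790$ ($T = 110 \left(-6 - 83\right) = 110 \left(-89\right) = -9790$)
$O{\left(106 \right)} - T = \left(-113 + 106^{2} + 214 \cdot 106\right) - -9790 = \left(-113 + 11236 + 22684\right) + 9790 = 33807 + 9790 = 43597$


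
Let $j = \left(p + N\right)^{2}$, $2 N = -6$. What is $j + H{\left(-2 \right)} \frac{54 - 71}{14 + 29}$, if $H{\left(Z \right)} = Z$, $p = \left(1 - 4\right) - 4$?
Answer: $\frac{4334}{43} \approx 100.79$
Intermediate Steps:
$N = -3$ ($N = \frac{1}{2} \left(-6\right) = -3$)
$p = -7$ ($p = -3 - 4 = -7$)
$j = 100$ ($j = \left(-7 - 3\right)^{2} = \left(-10\right)^{2} = 100$)
$j + H{\left(-2 \right)} \frac{54 - 71}{14 + 29} = 100 - 2 \frac{54 - 71}{14 + 29} = 100 - 2 \left(- \frac{17}{43}\right) = 100 - 2 \left(\left(-17\right) \frac{1}{43}\right) = 100 - - \frac{34}{43} = 100 + \frac{34}{43} = \frac{4334}{43}$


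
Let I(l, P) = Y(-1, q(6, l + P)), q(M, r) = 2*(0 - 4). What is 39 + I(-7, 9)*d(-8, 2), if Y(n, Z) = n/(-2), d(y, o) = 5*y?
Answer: 19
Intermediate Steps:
q(M, r) = -8 (q(M, r) = 2*(-4) = -8)
Y(n, Z) = -n/2 (Y(n, Z) = n*(-½) = -n/2)
I(l, P) = ½ (I(l, P) = -½*(-1) = ½)
39 + I(-7, 9)*d(-8, 2) = 39 + (5*(-8))/2 = 39 + (½)*(-40) = 39 - 20 = 19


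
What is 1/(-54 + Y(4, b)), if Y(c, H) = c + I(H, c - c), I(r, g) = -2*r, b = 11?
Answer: -1/72 ≈ -0.013889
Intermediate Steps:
Y(c, H) = c - 2*H
1/(-54 + Y(4, b)) = 1/(-54 + (4 - 2*11)) = 1/(-54 + (4 - 22)) = 1/(-54 - 18) = 1/(-72) = -1/72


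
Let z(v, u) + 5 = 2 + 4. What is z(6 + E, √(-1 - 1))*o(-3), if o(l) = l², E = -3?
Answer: 9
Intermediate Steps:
z(v, u) = 1 (z(v, u) = -5 + (2 + 4) = -5 + 6 = 1)
z(6 + E, √(-1 - 1))*o(-3) = 1*(-3)² = 1*9 = 9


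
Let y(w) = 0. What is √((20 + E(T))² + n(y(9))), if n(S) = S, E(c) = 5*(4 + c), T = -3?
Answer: 25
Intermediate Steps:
E(c) = 20 + 5*c
√((20 + E(T))² + n(y(9))) = √((20 + (20 + 5*(-3)))² + 0) = √((20 + (20 - 15))² + 0) = √((20 + 5)² + 0) = √(25² + 0) = √(625 + 0) = √625 = 25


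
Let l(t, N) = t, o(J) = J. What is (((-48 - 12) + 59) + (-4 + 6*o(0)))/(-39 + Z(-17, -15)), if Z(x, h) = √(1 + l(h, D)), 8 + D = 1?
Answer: 39/307 + I*√14/307 ≈ 0.12704 + 0.012188*I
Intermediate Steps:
D = -7 (D = -8 + 1 = -7)
Z(x, h) = √(1 + h)
(((-48 - 12) + 59) + (-4 + 6*o(0)))/(-39 + Z(-17, -15)) = (((-48 - 12) + 59) + (-4 + 6*0))/(-39 + √(1 - 15)) = ((-60 + 59) + (-4 + 0))/(-39 + √(-14)) = (-1 - 4)/(-39 + I*√14) = -5/(-39 + I*√14)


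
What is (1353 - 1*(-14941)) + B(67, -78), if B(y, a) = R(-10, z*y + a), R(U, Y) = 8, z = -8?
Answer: 16302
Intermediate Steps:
B(y, a) = 8
(1353 - 1*(-14941)) + B(67, -78) = (1353 - 1*(-14941)) + 8 = (1353 + 14941) + 8 = 16294 + 8 = 16302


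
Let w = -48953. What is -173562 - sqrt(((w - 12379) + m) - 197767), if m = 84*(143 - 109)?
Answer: -173562 - I*sqrt(256243) ≈ -1.7356e+5 - 506.2*I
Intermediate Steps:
m = 2856 (m = 84*34 = 2856)
-173562 - sqrt(((w - 12379) + m) - 197767) = -173562 - sqrt(((-48953 - 12379) + 2856) - 197767) = -173562 - sqrt((-61332 + 2856) - 197767) = -173562 - sqrt(-58476 - 197767) = -173562 - sqrt(-256243) = -173562 - I*sqrt(256243)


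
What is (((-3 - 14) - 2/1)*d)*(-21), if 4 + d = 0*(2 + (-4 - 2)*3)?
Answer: -1596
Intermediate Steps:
d = -4 (d = -4 + 0*(2 + (-4 - 2)*3) = -4 + 0*(2 - 6*3) = -4 + 0*(2 - 18) = -4 + 0*(-16) = -4 + 0 = -4)
(((-3 - 14) - 2/1)*d)*(-21) = (((-3 - 14) - 2/1)*(-4))*(-21) = ((-17 - 2*1)*(-4))*(-21) = ((-17 - 2)*(-4))*(-21) = -19*(-4)*(-21) = 76*(-21) = -1596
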